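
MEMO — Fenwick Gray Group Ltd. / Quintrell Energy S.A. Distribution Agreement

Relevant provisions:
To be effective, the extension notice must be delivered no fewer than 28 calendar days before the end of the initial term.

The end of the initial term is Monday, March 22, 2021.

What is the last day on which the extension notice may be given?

Counting back 28 calendar days from March 22, 2021 gives February 22, 2021.

February 22, 2021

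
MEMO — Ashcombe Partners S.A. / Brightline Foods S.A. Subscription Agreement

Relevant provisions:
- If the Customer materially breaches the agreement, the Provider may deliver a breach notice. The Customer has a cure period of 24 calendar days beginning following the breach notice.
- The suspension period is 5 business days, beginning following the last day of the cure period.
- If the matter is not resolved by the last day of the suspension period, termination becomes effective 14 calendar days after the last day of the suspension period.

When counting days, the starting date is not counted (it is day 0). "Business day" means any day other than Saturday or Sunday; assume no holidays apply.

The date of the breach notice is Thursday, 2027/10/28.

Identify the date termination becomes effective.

2027/12/10

Adding 24 calendar days to 2027/10/28 gives 2027/11/21, which is the last day of the cure period.
From Sunday, 2027/11/21, 5 business days (Nov 22, Nov 23, Nov 24, Nov 25, Nov 26, skipping weekends) brings us to Friday, 2027/11/26, which is the last day of the suspension period.
The date termination becomes effective: 14 calendar days after 2027/11/26 is 2027/12/10.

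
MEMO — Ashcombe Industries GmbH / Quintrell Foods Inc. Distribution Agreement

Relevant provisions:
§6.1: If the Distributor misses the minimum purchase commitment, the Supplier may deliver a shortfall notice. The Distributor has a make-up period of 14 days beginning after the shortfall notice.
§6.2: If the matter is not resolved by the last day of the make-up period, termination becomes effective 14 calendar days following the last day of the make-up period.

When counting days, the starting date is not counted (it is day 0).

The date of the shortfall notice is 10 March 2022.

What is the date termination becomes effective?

7 April 2022

Adding 14 calendar days to 10 March 2022 gives 24 March 2022, which is the last day of the make-up period.
The date termination becomes effective: 24 March 2022 + 14 days = 7 April 2022.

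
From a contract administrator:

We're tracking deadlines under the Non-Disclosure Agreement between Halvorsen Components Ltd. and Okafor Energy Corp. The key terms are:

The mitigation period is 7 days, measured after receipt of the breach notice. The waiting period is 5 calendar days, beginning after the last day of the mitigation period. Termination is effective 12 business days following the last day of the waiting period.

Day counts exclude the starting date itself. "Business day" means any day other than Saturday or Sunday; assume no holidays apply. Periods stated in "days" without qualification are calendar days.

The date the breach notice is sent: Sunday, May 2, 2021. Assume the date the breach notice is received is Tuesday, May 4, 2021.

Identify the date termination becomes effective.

June 1, 2021

The last day of the mitigation period: May 4, 2021 + 7 days = May 11, 2021.
The last day of the waiting period: 5 calendar days after May 11, 2021 is May 16, 2021.
The date termination becomes effective: counting 12 business days from Sunday, May 16, 2021 (May 17, May 18, May 19, May 20, …, May 28, May 31, Jun 1, skipping weekends) reaches Tuesday, June 1, 2021.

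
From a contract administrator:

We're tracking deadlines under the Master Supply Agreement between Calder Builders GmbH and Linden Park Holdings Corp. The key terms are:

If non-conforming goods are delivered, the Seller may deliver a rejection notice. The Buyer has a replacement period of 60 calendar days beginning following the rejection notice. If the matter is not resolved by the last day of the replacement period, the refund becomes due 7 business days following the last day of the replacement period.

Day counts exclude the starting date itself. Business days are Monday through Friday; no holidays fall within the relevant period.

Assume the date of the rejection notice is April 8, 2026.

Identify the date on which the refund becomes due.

Adding 60 calendar days to April 8, 2026 gives June 7, 2026, which is the last day of the replacement period.
From Sunday, June 7, 2026, 7 business days (Jun 8, Jun 9, Jun 10, Jun 11, Jun 12, Jun 15, Jun 16, skipping weekends) brings us to Tuesday, June 16, 2026, which is the date on which the refund becomes due.

June 16, 2026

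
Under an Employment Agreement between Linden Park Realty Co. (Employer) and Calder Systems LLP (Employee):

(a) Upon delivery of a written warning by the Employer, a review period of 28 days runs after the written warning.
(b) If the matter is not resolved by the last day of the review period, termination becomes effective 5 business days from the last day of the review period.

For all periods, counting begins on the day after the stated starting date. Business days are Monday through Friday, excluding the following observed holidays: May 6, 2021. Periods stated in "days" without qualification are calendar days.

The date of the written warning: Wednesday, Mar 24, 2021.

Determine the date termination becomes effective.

Adding 28 calendar days to Mar 24, 2021 gives Apr 21, 2021, which is the last day of the review period.
From Wednesday, Apr 21, 2021, 5 business days (Apr 22, Apr 23, Apr 26, Apr 27, Apr 28, skipping weekends) brings us to Wednesday, Apr 28, 2021, which is the date termination becomes effective.

Apr 28, 2021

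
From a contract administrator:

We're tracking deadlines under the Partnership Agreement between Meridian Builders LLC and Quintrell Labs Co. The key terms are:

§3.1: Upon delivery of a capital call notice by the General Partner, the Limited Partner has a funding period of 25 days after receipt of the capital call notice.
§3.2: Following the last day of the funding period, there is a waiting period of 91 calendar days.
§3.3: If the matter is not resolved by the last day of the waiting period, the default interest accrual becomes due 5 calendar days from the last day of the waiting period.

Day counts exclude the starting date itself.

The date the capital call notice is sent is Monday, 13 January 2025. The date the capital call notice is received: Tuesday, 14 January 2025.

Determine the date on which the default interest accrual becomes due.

The last day of the funding period: 25 calendar days after 14 January 2025 is 8 February 2025.
The last day of the waiting period: 8 February 2025 + 91 days = 10 May 2025.
Adding 5 calendar days to 10 May 2025 gives 15 May 2025, which is the date on which the default interest accrual becomes due.

15 May 2025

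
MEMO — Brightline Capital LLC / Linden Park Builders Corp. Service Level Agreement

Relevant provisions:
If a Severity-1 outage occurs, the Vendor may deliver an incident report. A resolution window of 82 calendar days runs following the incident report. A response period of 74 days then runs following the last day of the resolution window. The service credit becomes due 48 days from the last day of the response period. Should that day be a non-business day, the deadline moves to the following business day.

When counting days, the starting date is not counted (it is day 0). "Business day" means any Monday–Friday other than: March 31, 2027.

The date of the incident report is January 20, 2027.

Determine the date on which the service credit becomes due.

August 12, 2027

Adding 82 calendar days to January 20, 2027 gives April 12, 2027, which is the last day of the resolution window.
The last day of the response period: 74 calendar days after April 12, 2027 is June 25, 2027.
The date on which the service credit becomes due: 48 calendar days after June 25, 2027 is August 12, 2027. August 12, 2027 is a Thursday and is not a listed holiday, so no roll-forward applies.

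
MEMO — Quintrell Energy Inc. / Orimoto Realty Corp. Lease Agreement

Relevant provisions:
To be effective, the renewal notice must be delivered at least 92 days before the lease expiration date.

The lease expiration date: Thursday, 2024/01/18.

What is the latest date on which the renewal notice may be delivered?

2024/01/18 minus 92 days is 2023/10/18.

2023/10/18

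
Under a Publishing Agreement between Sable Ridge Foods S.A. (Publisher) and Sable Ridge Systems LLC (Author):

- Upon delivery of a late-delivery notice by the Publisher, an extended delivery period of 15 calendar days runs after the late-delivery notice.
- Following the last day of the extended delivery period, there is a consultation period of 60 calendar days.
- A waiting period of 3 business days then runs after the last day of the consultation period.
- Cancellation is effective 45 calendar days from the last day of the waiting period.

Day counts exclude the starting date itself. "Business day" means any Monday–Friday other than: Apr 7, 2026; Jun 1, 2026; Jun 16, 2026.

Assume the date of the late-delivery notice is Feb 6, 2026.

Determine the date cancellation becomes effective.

Jun 11, 2026

Adding 15 calendar days to Feb 6, 2026 gives Feb 21, 2026, which is the last day of the extended delivery period.
Adding 60 calendar days to Feb 21, 2026 gives Apr 22, 2026, which is the last day of the consultation period.
From Wednesday, Apr 22, 2026, 3 business days (Apr 23, Apr 24, Apr 27, skipping weekends) brings us to Monday, Apr 27, 2026, which is the last day of the waiting period.
The date cancellation becomes effective: Apr 27, 2026 + 45 days = Jun 11, 2026.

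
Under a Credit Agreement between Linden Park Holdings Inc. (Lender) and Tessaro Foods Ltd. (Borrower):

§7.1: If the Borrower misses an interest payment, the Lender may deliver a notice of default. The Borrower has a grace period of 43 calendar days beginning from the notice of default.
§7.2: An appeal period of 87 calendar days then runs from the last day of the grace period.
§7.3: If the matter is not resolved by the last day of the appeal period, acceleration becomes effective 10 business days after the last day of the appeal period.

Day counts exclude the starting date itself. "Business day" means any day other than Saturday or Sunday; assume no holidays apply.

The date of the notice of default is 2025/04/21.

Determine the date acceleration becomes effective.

2025/09/12

Adding 43 calendar days to 2025/04/21 gives 2025/06/03, which is the last day of the grace period.
Adding 87 calendar days to 2025/06/03 gives 2025/08/29, which is the last day of the appeal period.
The date acceleration becomes effective: 10 business days after Friday, 2025/08/29, skipping weekends — Sep 1, Sep 2, Sep 3, Sep 4, Sep 5, Sep 8, Sep 9, Sep 10, Sep 11, Sep 12 — lands on Friday, 2025/09/12.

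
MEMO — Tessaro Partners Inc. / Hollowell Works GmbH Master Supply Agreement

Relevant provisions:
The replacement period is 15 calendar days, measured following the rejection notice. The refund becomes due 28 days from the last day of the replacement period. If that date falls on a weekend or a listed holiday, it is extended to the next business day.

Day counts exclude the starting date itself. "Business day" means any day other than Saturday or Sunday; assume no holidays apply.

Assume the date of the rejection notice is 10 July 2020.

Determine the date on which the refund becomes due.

Adding 15 calendar days to 10 July 2020 gives 25 July 2020, which is the last day of the replacement period.
The date on which the refund becomes due: 25 July 2020 + 28 days = 22 August 2020. That falls on a Saturday, so it rolls to the next business day, Monday, 24 August 2020.

24 August 2020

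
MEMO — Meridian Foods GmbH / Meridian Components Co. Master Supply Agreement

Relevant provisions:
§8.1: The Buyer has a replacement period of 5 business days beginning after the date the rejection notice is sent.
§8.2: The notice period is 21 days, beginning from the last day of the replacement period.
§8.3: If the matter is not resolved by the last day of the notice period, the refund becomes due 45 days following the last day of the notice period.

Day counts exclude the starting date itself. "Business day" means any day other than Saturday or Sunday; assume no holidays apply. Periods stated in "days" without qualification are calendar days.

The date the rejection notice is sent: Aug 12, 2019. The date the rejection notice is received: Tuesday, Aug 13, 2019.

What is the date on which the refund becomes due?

Oct 24, 2019

The last day of the replacement period: 5 business days after Monday, Aug 12, 2019, skipping weekends — Aug 13, Aug 14, Aug 15, Aug 16, Aug 19 — lands on Monday, Aug 19, 2019.
The last day of the notice period: Aug 19, 2019 + 21 days = Sep 9, 2019.
The date on which the refund becomes due: 45 calendar days after Sep 9, 2019 is Oct 24, 2019.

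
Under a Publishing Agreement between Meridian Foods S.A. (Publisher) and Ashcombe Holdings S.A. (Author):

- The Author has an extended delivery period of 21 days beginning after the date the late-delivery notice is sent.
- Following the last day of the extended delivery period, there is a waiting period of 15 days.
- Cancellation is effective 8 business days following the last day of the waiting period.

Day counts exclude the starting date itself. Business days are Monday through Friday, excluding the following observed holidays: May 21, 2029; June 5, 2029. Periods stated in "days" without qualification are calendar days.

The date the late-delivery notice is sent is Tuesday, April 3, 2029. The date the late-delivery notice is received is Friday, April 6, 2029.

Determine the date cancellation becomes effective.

Adding 21 calendar days to April 3, 2029 gives April 24, 2029, which is the last day of the extended delivery period.
Adding 15 calendar days to April 24, 2029 gives May 9, 2029, which is the last day of the waiting period.
The date cancellation becomes effective: counting 8 business days from Wednesday, May 9, 2029 (May 10, May 11, May 14, May 15, May 16, May 17, May 18, May 22, skipping weekends and the listed holiday on May 21) reaches Tuesday, May 22, 2029.

May 22, 2029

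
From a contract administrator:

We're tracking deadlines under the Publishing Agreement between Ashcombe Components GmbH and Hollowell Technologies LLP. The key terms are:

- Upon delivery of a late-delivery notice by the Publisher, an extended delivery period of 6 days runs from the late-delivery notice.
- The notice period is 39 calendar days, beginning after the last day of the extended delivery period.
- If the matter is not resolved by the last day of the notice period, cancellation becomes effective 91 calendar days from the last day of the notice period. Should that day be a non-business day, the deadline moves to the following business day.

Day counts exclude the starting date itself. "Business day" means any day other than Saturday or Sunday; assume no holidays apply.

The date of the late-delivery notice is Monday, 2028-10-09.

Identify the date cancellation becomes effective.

2029-02-22

The last day of the extended delivery period: 6 calendar days after 2028-10-09 is 2028-10-15.
The last day of the notice period: 2028-10-15 + 39 days = 2028-11-23.
The date cancellation becomes effective: 91 calendar days after 2028-11-23 is 2029-02-22. 2029-02-22 is a Thursday, so no roll-forward applies.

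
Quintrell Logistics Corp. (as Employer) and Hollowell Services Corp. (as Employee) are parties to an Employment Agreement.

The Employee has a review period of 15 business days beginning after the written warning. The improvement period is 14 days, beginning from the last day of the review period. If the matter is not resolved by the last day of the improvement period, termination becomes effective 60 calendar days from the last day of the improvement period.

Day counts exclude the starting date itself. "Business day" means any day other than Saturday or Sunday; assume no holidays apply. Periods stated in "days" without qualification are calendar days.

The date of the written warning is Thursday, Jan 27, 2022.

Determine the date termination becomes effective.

The last day of the review period: counting 15 business days from Thursday, Jan 27, 2022 (Jan 28, Jan 31, Feb 1, Feb 2, …, Feb 15, Feb 16, Feb 17, skipping weekends) reaches Thursday, Feb 17, 2022.
The last day of the improvement period: 14 calendar days after Feb 17, 2022 is Mar 3, 2022.
The date termination becomes effective: Mar 3, 2022 + 60 days = May 2, 2022.

May 2, 2022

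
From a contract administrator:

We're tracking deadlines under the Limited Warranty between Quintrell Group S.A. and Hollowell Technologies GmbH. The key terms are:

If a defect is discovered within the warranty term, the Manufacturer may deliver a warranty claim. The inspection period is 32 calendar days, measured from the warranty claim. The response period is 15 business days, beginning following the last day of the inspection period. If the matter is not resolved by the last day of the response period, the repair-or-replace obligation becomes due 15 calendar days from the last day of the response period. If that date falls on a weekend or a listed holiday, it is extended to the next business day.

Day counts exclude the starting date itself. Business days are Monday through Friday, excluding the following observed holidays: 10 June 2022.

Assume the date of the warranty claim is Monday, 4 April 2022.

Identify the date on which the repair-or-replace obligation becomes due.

Adding 32 calendar days to 4 April 2022 gives 6 May 2022, which is the last day of the inspection period.
The last day of the response period: 15 business days after Friday, 6 May 2022, skipping weekends — May 9, May 10, May 11, May 12, …, May 25, May 26, May 27 — lands on Friday, 27 May 2022.
The date on which the repair-or-replace obligation becomes due: 27 May 2022 + 15 days = 11 June 2022. That falls on a Saturday, so it rolls to the next business day, Monday, 13 June 2022.

13 June 2022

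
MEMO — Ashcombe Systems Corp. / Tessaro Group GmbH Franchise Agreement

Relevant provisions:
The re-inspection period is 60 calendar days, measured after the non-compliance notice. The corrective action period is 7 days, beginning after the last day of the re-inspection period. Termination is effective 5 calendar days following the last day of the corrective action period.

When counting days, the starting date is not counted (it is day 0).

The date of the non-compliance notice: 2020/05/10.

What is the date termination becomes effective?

The last day of the re-inspection period: 2020/05/10 + 60 days = 2020/07/09.
The last day of the corrective action period: 7 calendar days after 2020/07/09 is 2020/07/16.
Adding 5 calendar days to 2020/07/16 gives 2020/07/21, which is the date termination becomes effective.

2020/07/21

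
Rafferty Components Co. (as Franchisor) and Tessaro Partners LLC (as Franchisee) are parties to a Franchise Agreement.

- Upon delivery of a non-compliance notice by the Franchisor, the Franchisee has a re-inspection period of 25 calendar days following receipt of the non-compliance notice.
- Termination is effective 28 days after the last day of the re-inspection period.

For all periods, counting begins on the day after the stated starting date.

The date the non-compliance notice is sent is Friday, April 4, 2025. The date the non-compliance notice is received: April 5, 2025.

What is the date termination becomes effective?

May 28, 2025

The last day of the re-inspection period: 25 calendar days after April 5, 2025 is April 30, 2025.
Adding 28 calendar days to April 30, 2025 gives May 28, 2025, which is the date termination becomes effective.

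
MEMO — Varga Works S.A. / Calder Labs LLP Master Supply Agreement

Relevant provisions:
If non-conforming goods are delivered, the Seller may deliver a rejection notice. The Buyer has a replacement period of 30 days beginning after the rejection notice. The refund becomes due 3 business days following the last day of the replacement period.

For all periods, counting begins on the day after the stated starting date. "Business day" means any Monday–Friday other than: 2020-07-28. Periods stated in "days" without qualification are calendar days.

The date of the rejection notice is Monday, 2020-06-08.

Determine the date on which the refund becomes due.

The last day of the replacement period: 2020-06-08 + 30 days = 2020-07-08.
From Wednesday, 2020-07-08, 3 business days (Jul 9, Jul 10, Jul 13, skipping weekends) brings us to Monday, 2020-07-13, which is the date on which the refund becomes due.

2020-07-13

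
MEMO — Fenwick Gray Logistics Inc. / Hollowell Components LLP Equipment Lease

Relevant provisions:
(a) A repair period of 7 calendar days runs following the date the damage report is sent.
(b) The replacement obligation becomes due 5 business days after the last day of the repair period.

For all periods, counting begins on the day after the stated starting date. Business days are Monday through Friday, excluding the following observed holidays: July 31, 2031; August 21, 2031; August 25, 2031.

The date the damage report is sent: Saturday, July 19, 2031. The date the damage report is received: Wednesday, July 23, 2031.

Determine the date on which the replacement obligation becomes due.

August 4, 2031

The last day of the repair period: 7 calendar days after July 19, 2031 is July 26, 2031.
The date on which the replacement obligation becomes due: 5 business days after Saturday, July 26, 2031, skipping weekends and the listed holiday on Jul 31 — Jul 28, Jul 29, Jul 30, Aug 1, Aug 4 — lands on Monday, August 4, 2031.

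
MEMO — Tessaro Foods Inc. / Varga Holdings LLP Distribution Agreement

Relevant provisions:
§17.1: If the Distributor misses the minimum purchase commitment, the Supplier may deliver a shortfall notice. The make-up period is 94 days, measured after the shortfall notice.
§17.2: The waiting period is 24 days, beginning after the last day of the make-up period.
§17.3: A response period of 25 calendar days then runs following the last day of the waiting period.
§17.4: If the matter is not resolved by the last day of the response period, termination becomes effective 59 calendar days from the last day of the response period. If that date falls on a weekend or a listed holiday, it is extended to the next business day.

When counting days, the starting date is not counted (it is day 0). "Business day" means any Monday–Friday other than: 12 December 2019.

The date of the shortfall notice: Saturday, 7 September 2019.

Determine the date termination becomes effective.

The last day of the make-up period: 7 September 2019 + 94 days = 10 December 2019.
The last day of the waiting period: 10 December 2019 + 24 days = 3 January 2020.
Adding 25 calendar days to 3 January 2020 gives 28 January 2020, which is the last day of the response period.
The date termination becomes effective: 59 calendar days after 28 January 2020 is 27 March 2020. 27 March 2020 is a Friday and is not a listed holiday, so no roll-forward applies.

27 March 2020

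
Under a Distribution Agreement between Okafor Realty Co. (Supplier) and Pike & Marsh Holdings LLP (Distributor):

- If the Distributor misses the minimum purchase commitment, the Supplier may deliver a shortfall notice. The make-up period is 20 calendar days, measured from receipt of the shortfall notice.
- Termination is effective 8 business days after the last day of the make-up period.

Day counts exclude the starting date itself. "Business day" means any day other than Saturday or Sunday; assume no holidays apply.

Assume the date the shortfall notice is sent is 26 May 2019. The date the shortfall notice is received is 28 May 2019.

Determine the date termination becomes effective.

Adding 20 calendar days to 28 May 2019 gives 17 June 2019, which is the last day of the make-up period.
The date termination becomes effective: counting 8 business days from Monday, 17 June 2019 (Jun 18, Jun 19, Jun 20, Jun 21, Jun 24, Jun 25, Jun 26, Jun 27, skipping weekends) reaches Thursday, 27 June 2019.

27 June 2019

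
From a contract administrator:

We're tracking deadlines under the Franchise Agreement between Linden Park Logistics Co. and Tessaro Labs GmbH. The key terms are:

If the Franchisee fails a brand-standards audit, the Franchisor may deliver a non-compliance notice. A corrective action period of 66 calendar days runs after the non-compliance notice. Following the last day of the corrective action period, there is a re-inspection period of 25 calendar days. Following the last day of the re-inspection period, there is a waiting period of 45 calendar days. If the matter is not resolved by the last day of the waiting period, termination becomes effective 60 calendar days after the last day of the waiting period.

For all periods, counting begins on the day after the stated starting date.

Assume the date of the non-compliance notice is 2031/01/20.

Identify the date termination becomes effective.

Adding 66 calendar days to 2031/01/20 gives 2031/03/27, which is the last day of the corrective action period.
The last day of the re-inspection period: 2031/03/27 + 25 days = 2031/04/21.
Adding 45 calendar days to 2031/04/21 gives 2031/06/05, which is the last day of the waiting period.
The date termination becomes effective: 60 calendar days after 2031/06/05 is 2031/08/04.

2031/08/04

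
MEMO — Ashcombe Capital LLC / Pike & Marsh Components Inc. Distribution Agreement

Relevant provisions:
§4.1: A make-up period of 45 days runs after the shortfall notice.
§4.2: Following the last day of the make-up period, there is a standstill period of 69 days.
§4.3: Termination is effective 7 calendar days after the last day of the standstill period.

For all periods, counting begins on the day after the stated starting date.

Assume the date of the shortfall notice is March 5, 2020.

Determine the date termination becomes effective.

July 4, 2020

The last day of the make-up period: March 5, 2020 + 45 days = April 19, 2020.
The last day of the standstill period: 69 calendar days after April 19, 2020 is June 27, 2020.
The date termination becomes effective: June 27, 2020 + 7 days = July 4, 2020.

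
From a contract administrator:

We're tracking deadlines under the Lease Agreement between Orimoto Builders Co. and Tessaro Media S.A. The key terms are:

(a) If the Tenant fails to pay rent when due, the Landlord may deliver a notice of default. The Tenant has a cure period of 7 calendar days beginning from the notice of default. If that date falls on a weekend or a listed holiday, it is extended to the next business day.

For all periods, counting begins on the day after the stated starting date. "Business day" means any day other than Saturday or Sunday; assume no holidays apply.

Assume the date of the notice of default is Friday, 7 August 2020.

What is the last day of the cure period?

The last day of the cure period: 7 calendar days after 7 August 2020 is 14 August 2020. 14 August 2020 is a Friday, so no roll-forward applies.

14 August 2020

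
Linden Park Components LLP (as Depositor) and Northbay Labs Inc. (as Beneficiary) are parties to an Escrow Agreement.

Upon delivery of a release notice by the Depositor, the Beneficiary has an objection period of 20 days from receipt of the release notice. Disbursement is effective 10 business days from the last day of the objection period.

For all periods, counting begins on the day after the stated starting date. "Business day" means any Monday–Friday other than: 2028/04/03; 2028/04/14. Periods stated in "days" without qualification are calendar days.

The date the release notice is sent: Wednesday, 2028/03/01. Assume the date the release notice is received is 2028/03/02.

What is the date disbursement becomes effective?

2028/04/06

The last day of the objection period: 2028/03/02 + 20 days = 2028/03/22.
The date disbursement becomes effective: counting 10 business days from Wednesday, 2028/03/22 (Mar 23, Mar 24, Mar 27, Mar 28, Mar 29, Mar 30, Mar 31, Apr 4, Apr 5, Apr 6, skipping weekends and the listed holiday on Apr 3) reaches Thursday, 2028/04/06.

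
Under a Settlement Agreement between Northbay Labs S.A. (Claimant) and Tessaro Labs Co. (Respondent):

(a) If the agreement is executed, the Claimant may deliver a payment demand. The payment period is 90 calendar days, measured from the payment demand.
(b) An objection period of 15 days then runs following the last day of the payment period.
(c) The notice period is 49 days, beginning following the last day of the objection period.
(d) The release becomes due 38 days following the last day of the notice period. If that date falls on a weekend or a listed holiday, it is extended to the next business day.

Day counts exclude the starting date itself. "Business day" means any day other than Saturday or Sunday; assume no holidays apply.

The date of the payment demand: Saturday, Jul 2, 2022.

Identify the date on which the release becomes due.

The last day of the payment period: 90 calendar days after Jul 2, 2022 is Sep 30, 2022.
Adding 15 calendar days to Sep 30, 2022 gives Oct 15, 2022, which is the last day of the objection period.
The last day of the notice period: Oct 15, 2022 + 49 days = Dec 3, 2022.
The date on which the release becomes due: Dec 3, 2022 + 38 days = Jan 10, 2023. Jan 10, 2023 is a Tuesday, so no roll-forward applies.

Jan 10, 2023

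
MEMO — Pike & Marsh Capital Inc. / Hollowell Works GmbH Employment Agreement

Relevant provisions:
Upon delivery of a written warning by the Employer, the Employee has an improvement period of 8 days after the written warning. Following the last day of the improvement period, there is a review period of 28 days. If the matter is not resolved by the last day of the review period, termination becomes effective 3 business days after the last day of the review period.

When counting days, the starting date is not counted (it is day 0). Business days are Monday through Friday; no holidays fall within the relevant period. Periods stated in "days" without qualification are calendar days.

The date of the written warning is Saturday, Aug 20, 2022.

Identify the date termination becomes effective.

The last day of the improvement period: Aug 20, 2022 + 8 days = Aug 28, 2022.
The last day of the review period: Aug 28, 2022 + 28 days = Sep 25, 2022.
The date termination becomes effective: 3 business days after Sunday, Sep 25, 2022, skipping weekends — Sep 26, Sep 27, Sep 28 — lands on Wednesday, Sep 28, 2022.

Sep 28, 2022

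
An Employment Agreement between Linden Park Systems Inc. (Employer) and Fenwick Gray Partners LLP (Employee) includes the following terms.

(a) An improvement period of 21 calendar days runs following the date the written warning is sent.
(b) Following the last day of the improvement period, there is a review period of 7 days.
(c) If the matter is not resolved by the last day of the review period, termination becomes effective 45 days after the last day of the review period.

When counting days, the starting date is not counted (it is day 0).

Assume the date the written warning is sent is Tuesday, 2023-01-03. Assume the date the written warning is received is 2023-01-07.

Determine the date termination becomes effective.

2023-03-17

Adding 21 calendar days to 2023-01-03 gives 2023-01-24, which is the last day of the improvement period.
The last day of the review period: 7 calendar days after 2023-01-24 is 2023-01-31.
The date termination becomes effective: 2023-01-31 + 45 days = 2023-03-17.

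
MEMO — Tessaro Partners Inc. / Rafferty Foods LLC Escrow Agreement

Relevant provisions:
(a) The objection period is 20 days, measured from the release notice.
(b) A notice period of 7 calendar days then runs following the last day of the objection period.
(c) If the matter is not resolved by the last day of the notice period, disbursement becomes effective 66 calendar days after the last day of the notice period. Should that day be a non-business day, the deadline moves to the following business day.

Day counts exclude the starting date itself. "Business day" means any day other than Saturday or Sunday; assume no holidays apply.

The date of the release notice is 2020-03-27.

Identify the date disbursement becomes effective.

2020-06-29

The last day of the objection period: 20 calendar days after 2020-03-27 is 2020-04-16.
The last day of the notice period: 2020-04-16 + 7 days = 2020-04-23.
The date disbursement becomes effective: 2020-04-23 + 66 days = 2020-06-28. That falls on a Sunday, so it rolls to the next business day, Monday, 2020-06-29.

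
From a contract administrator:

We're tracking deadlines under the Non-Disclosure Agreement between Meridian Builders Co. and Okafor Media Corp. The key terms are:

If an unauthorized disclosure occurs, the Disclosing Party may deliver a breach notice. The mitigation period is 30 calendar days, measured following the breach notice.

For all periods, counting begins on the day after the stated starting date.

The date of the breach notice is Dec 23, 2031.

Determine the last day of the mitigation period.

Jan 22, 2032

The last day of the mitigation period: 30 calendar days after Dec 23, 2031 is Jan 22, 2032.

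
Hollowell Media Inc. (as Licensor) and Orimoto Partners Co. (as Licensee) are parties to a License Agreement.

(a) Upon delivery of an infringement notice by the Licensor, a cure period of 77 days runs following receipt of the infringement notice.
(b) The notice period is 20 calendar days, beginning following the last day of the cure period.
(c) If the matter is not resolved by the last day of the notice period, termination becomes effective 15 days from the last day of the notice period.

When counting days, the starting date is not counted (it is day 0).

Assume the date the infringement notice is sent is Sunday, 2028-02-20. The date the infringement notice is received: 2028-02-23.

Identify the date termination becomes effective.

The last day of the cure period: 77 calendar days after 2028-02-23 is 2028-05-10.
Adding 20 calendar days to 2028-05-10 gives 2028-05-30, which is the last day of the notice period.
The date termination becomes effective: 2028-05-30 + 15 days = 2028-06-14.

2028-06-14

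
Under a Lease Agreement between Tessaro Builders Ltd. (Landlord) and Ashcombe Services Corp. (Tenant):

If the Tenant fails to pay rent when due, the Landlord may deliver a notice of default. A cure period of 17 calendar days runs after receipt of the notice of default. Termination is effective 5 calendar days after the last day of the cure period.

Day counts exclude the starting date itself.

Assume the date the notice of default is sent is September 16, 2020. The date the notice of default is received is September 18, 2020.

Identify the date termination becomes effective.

October 10, 2020

The last day of the cure period: 17 calendar days after September 18, 2020 is October 5, 2020.
The date termination becomes effective: 5 calendar days after October 5, 2020 is October 10, 2020.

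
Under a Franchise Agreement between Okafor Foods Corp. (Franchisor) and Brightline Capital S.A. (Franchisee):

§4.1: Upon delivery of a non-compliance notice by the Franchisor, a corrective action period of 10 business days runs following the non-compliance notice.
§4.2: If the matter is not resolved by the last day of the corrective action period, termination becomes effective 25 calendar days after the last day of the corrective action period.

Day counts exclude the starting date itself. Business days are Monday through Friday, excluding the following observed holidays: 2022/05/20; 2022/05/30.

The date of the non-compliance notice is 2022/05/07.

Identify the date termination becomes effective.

2022/06/17

From Saturday, 2022/05/07, 10 business days (May 9, May 10, May 11, May 12, May 13, May 16, May 17, May 18, May 19, May 23, skipping weekends and the listed holiday on May 20) brings us to Monday, 2022/05/23, which is the last day of the corrective action period.
The date termination becomes effective: 2022/05/23 + 25 days = 2022/06/17.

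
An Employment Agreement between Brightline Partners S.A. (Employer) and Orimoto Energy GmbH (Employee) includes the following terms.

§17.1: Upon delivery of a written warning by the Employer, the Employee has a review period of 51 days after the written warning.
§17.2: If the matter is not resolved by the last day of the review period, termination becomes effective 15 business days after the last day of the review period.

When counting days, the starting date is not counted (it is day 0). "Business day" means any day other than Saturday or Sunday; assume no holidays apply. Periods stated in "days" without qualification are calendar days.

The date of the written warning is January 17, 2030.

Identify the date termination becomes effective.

The last day of the review period: 51 calendar days after January 17, 2030 is March 9, 2030.
The date termination becomes effective: counting 15 business days from Saturday, March 9, 2030 (Mar 11, Mar 12, Mar 13, Mar 14, …, Mar 27, Mar 28, Mar 29, skipping weekends) reaches Friday, March 29, 2030.

March 29, 2030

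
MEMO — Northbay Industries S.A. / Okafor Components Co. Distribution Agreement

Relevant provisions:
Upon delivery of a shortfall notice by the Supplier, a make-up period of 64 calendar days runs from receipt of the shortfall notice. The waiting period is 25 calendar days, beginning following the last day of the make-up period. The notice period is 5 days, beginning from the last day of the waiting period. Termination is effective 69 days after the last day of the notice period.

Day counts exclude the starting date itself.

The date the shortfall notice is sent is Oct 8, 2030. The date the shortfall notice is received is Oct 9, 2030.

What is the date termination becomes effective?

Adding 64 calendar days to Oct 9, 2030 gives Dec 12, 2030, which is the last day of the make-up period.
The last day of the waiting period: 25 calendar days after Dec 12, 2030 is Jan 6, 2031.
The last day of the notice period: Jan 6, 2031 + 5 days = Jan 11, 2031.
The date termination becomes effective: Jan 11, 2031 + 69 days = Mar 21, 2031.

Mar 21, 2031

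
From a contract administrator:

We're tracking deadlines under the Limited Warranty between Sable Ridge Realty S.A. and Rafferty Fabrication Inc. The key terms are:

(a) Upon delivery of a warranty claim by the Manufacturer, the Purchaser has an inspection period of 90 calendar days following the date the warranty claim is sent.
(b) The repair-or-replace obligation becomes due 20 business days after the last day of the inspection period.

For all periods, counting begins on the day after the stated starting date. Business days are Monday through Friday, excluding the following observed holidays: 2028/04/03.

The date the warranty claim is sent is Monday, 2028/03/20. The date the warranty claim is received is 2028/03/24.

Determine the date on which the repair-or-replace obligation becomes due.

The last day of the inspection period: 2028/03/20 + 90 days = 2028/06/18.
The date on which the repair-or-replace obligation becomes due: 20 business days after Sunday, 2028/06/18, skipping weekends — Jun 19, Jun 20, Jun 21, Jun 22, …, Jul 12, Jul 13, Jul 14 — lands on Friday, 2028/07/14.

2028/07/14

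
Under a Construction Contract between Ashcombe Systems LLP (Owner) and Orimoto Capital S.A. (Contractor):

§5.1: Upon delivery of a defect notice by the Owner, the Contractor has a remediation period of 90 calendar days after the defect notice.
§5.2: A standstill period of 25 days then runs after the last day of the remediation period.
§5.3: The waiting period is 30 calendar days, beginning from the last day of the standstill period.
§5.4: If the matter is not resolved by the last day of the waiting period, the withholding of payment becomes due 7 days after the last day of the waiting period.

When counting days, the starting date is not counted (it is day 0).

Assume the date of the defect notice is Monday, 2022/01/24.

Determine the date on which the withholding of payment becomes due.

2022/06/25

The last day of the remediation period: 2022/01/24 + 90 days = 2022/04/24.
The last day of the standstill period: 2022/04/24 + 25 days = 2022/05/19.
The last day of the waiting period: 2022/05/19 + 30 days = 2022/06/18.
Adding 7 calendar days to 2022/06/18 gives 2022/06/25, which is the date on which the withholding of payment becomes due.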